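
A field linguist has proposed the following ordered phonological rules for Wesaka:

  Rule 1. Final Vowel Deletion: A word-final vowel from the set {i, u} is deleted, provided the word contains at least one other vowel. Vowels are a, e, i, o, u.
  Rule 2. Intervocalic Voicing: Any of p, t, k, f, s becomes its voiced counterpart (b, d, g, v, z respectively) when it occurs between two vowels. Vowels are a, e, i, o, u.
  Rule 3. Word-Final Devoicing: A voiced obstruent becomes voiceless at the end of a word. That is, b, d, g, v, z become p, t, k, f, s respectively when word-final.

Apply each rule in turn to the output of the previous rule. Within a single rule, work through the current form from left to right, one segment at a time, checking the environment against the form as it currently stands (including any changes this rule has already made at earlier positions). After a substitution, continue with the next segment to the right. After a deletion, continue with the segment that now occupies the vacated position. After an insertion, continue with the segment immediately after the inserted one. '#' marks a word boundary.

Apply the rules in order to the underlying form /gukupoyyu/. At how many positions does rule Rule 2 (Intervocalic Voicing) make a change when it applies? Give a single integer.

Rule 1 Final Vowel Deletion: [gukupoyyu] → [gukupoyy]
Rule 2 Intervocalic Voicing: [gukupoyy] → [guguboyy]
Rule 3 Word-Final Devoicing: no change — [guguboyy]
Rule Rule 2 changed 2 position(s).

2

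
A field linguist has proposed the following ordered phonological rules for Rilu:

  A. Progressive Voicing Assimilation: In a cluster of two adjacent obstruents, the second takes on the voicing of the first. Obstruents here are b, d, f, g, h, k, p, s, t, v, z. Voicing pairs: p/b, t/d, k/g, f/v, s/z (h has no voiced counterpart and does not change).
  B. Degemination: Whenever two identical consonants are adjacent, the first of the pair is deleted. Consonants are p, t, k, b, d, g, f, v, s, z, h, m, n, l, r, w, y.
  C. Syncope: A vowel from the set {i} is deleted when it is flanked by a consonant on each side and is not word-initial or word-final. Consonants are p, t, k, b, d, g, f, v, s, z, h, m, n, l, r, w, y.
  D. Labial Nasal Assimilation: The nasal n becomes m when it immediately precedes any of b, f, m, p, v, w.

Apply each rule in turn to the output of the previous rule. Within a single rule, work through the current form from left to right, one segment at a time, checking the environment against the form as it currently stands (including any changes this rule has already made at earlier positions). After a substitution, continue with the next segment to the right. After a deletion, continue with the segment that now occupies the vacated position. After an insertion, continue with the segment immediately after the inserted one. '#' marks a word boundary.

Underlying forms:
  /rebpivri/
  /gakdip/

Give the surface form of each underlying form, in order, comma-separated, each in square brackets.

/rebpivri/:
  A Progressive Voicing Assimilation: [rebpivri] → [rebbivri]
  B Degemination: [rebbivri] → [rebivri]
  C Syncope: [rebivri] → [rebvri]
  D Labial Nasal Assimilation: no change — [rebvri]
/gakdip/:
  A Progressive Voicing Assimilation: [gakdip] → [gaktip]
  B Degemination: no change — [gaktip]
  C Syncope: [gaktip] → [gaktp]
  D Labial Nasal Assimilation: no change — [gaktp]

[rebvri], [gaktp]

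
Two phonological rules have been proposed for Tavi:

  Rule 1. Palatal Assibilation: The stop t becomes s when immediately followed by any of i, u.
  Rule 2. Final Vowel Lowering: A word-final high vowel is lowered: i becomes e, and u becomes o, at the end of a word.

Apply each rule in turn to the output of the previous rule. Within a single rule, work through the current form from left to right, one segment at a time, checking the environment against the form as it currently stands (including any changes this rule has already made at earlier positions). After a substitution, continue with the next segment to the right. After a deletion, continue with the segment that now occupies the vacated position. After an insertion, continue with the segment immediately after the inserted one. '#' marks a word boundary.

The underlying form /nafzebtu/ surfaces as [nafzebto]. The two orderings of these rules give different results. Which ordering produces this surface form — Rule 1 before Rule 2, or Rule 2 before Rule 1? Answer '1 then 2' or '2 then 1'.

2 then 1

Order 1 then 2:
  1 Palatal Assibilation: [nafzebtu] → [nafzebsu]
  2 Final Vowel Lowering: [nafzebsu] → [nafzebso]
  result: [nafzebso]
Order 2 then 1:
  2 Final Vowel Lowering: [nafzebtu] → [nafzebto]
  1 Palatal Assibilation: no change — [nafzebto]
  result: [nafzebto]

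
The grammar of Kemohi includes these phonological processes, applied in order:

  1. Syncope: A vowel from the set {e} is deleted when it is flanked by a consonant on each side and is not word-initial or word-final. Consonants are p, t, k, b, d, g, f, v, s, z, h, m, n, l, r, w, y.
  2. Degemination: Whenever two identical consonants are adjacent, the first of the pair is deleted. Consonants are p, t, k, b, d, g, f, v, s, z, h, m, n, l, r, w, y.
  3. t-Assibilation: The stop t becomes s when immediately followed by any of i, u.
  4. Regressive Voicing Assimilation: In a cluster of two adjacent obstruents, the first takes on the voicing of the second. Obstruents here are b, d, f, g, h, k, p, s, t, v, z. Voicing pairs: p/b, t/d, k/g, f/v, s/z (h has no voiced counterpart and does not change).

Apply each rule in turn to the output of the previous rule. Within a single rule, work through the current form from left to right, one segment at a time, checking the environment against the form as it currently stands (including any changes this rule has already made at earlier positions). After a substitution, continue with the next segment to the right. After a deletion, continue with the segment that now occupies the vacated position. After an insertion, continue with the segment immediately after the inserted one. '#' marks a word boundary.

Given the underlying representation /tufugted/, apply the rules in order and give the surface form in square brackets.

1 Syncope: [tufugted] → [tufugtd]
2 Degemination: no change — [tufugtd]
3 t-Assibilation: [tufugtd] → [sufugtd]
4 Regressive Voicing Assimilation: [sufugtd] → [sufukdd]

[sufukdd]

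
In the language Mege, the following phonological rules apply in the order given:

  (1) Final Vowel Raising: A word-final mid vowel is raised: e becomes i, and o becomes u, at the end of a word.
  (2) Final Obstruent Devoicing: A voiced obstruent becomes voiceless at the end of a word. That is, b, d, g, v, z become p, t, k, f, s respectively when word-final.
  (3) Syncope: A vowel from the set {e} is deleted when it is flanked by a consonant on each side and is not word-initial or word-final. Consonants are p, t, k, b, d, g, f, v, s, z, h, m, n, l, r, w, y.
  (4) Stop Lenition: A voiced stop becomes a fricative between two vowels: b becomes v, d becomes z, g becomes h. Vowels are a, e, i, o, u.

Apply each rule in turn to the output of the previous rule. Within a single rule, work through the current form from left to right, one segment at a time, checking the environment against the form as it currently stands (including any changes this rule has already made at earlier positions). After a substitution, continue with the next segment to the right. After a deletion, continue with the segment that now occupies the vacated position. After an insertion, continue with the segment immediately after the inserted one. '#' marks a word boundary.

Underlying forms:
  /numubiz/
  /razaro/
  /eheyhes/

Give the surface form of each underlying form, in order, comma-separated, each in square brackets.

[numuvis], [razaru], [ehyhs]

/numubiz/:
  (1) Final Vowel Raising: no change — [numubiz]
  (2) Final Obstruent Devoicing: [numubiz] → [numubis]
  (3) Syncope: no change — [numubis]
  (4) Stop Lenition: [numubis] → [numuvis]
/razaro/:
  (1) Final Vowel Raising: [razaro] → [razaru]
  (2) Final Obstruent Devoicing: no change — [razaru]
  (3) Syncope: no change — [razaru]
  (4) Stop Lenition: no change — [razaru]
/eheyhes/:
  (1) Final Vowel Raising: no change — [eheyhes]
  (2) Final Obstruent Devoicing: no change — [eheyhes]
  (3) Syncope: [eheyhes] → [ehyhs]
  (4) Stop Lenition: no change — [ehyhs]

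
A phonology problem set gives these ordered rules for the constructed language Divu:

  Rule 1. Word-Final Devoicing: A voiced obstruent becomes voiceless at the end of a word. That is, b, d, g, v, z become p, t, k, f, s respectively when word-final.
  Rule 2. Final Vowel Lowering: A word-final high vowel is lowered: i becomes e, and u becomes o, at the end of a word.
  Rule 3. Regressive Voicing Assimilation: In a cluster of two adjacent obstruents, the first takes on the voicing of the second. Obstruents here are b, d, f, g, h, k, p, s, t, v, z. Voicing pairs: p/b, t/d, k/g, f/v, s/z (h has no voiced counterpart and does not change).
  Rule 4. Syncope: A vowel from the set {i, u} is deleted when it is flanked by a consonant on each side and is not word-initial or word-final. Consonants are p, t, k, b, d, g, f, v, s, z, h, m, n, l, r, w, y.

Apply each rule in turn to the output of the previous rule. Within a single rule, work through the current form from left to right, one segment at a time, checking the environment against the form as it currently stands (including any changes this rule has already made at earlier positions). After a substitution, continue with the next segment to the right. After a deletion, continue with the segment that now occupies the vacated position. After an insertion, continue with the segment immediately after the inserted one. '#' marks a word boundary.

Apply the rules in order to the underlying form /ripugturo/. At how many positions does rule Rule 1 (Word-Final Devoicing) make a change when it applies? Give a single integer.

0

Rule 1 Word-Final Devoicing: no change — [ripugturo]
Rule 2 Final Vowel Lowering: no change — [ripugturo]
Rule 3 Regressive Voicing Assimilation: [ripugturo] → [ripukturo]
Rule 4 Syncope: [ripukturo] → [rpktro]
Rule Rule 1 changed 0 position(s).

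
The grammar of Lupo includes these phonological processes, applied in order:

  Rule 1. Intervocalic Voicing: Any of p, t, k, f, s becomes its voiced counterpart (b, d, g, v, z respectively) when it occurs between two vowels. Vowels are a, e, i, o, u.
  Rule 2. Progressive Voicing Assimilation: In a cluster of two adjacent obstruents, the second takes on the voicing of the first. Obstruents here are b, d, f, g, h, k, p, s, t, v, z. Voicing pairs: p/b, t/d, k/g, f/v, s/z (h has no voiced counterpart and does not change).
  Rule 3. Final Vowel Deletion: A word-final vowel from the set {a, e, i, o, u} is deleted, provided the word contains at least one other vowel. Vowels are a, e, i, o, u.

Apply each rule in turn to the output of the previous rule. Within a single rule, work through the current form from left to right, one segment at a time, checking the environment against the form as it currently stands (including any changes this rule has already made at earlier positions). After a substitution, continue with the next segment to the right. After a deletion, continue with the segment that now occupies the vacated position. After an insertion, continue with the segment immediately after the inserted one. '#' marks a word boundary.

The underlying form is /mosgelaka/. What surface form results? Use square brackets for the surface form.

[moskelag]

Rule 1 Intervocalic Voicing: [mosgelaka] → [mosgelaga]
Rule 2 Progressive Voicing Assimilation: [mosgelaga] → [moskelaga]
Rule 3 Final Vowel Deletion: [moskelaga] → [moskelag]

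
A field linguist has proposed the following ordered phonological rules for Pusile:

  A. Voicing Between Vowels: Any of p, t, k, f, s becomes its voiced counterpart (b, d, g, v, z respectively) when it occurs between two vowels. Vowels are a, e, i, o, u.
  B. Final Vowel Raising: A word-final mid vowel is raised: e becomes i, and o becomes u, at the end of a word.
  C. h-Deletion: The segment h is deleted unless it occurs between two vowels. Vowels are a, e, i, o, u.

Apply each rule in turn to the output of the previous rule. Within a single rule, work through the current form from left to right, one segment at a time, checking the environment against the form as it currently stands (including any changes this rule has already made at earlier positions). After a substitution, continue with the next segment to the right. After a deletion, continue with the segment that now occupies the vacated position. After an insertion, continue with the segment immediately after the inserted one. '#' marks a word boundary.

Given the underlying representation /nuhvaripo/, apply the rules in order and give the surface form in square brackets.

A Voicing Between Vowels: [nuhvaripo] → [nuhvaribo]
B Final Vowel Raising: [nuhvaribo] → [nuhvaribu]
C h-Deletion: [nuhvaribu] → [nuvaribu]

[nuvaribu]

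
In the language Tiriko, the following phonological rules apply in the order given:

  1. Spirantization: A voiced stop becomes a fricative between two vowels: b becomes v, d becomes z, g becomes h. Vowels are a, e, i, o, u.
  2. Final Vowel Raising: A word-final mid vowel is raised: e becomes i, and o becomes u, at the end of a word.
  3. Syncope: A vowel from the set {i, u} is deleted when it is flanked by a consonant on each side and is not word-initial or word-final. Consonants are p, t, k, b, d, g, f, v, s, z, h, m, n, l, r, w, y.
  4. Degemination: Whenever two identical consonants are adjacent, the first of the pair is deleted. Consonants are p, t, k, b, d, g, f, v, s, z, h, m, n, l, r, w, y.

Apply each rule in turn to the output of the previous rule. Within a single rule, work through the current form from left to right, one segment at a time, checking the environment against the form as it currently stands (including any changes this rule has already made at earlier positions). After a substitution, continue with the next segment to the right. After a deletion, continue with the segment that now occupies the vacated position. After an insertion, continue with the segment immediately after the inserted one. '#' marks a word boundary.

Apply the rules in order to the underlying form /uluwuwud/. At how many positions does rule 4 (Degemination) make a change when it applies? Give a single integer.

1

1 Spirantization: no change — [uluwuwud]
2 Final Vowel Raising: no change — [uluwuwud]
3 Syncope: [uluwuwud] → [ulwwd]
4 Degemination: [ulwwd] → [ulwd]
Rule 4 changed 1 position(s).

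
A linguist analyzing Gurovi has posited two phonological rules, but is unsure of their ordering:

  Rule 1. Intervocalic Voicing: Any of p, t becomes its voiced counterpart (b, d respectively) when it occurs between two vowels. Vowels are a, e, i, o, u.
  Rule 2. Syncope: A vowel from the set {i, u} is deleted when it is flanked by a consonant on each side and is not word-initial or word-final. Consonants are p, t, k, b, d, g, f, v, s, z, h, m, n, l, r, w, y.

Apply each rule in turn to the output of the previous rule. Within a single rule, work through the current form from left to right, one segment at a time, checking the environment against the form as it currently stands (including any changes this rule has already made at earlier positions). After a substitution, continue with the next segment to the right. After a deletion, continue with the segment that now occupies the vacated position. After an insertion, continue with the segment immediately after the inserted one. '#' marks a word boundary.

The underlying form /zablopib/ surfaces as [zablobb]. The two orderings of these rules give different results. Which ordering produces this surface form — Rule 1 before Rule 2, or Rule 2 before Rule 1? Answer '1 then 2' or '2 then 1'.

Order 1 then 2:
  1 Intervocalic Voicing: [zablopib] → [zablobib]
  2 Syncope: [zablobib] → [zablobb]
  result: [zablobb]
Order 2 then 1:
  2 Syncope: [zablopib] → [zablopb]
  1 Intervocalic Voicing: no change — [zablopb]
  result: [zablopb]

1 then 2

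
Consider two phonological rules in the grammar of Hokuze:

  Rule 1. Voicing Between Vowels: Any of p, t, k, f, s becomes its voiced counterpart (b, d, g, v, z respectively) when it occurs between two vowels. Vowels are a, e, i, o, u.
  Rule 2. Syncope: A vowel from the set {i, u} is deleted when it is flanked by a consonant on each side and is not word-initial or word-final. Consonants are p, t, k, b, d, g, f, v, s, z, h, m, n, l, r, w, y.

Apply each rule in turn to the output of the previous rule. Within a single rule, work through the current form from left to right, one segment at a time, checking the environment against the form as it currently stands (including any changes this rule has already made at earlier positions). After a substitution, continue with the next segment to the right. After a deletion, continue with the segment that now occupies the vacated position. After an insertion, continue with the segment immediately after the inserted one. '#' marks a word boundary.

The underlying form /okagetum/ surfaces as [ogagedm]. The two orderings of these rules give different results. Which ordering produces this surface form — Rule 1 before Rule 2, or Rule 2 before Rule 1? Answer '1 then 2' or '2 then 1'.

Order 1 then 2:
  1 Voicing Between Vowels: [okagetum] → [ogagedum]
  2 Syncope: [ogagedum] → [ogagedm]
  result: [ogagedm]
Order 2 then 1:
  2 Syncope: [okagetum] → [okagetm]
  1 Voicing Between Vowels: [okagetm] → [ogagetm]
  result: [ogagetm]

1 then 2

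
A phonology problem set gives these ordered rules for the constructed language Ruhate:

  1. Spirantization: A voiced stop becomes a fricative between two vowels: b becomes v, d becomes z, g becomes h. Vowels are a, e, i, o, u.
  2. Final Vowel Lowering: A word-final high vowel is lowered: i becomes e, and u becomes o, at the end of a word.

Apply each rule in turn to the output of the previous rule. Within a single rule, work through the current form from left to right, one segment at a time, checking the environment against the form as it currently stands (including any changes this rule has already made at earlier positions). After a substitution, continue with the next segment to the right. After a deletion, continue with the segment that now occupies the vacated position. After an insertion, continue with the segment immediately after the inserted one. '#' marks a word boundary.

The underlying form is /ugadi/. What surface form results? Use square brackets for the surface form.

1 Spirantization: [ugadi] → [uhazi]
2 Final Vowel Lowering: [uhazi] → [uhaze]

[uhaze]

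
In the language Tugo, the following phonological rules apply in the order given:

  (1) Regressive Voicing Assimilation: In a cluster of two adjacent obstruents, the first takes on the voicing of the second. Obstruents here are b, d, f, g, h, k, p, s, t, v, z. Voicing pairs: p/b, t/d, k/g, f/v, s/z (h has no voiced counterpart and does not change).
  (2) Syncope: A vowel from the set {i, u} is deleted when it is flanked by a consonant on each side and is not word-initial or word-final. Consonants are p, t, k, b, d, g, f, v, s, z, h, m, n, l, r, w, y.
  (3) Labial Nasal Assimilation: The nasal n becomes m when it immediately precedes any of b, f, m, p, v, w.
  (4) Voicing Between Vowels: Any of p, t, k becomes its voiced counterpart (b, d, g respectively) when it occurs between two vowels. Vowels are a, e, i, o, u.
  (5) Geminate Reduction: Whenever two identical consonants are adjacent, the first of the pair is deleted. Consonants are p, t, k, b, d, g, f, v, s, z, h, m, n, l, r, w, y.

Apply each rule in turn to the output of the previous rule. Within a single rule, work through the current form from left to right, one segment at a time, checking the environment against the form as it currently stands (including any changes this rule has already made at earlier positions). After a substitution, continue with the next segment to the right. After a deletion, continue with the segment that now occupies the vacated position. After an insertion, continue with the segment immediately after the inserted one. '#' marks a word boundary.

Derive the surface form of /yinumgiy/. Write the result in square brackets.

(1) Regressive Voicing Assimilation: no change — [yinumgiy]
(2) Syncope: [yinumgiy] → [ynmgy]
(3) Labial Nasal Assimilation: [ynmgy] → [ymmgy]
(4) Voicing Between Vowels: no change — [ymmgy]
(5) Geminate Reduction: [ymmgy] → [ymgy]

[ymgy]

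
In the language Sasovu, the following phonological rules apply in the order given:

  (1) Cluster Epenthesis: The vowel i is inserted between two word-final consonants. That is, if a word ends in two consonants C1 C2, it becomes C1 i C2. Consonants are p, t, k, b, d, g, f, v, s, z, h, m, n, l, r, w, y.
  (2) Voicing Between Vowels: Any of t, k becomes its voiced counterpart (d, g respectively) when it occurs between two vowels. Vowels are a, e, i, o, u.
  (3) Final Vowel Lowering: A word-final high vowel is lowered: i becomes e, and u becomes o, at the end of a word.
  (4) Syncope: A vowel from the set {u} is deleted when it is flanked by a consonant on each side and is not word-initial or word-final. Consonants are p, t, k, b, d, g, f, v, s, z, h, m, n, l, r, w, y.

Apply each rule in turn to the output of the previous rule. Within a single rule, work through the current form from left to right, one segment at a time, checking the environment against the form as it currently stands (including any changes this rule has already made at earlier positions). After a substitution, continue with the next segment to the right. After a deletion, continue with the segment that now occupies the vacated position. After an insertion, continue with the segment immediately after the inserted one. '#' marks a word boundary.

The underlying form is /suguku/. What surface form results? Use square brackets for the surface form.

(1) Cluster Epenthesis: no change — [suguku]
(2) Voicing Between Vowels: [suguku] → [sugugu]
(3) Final Vowel Lowering: [sugugu] → [sugugo]
(4) Syncope: [sugugo] → [sggo]

[sggo]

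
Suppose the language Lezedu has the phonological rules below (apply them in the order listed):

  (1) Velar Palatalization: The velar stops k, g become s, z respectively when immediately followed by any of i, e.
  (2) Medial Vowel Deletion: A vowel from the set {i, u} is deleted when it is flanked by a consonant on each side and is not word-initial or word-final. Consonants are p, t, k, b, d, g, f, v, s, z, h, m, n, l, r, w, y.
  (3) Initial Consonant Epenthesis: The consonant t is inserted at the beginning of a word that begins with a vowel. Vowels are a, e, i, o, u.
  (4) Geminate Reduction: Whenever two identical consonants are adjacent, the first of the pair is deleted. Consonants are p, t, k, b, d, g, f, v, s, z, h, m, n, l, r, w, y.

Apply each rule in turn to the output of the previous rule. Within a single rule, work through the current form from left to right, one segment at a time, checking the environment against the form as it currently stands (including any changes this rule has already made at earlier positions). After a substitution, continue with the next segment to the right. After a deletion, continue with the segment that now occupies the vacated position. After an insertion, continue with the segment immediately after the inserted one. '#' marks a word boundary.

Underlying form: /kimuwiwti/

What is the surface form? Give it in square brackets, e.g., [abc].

[smwti]

(1) Velar Palatalization: [kimuwiwti] → [simuwiwti]
(2) Medial Vowel Deletion: [simuwiwti] → [smwwti]
(3) Initial Consonant Epenthesis: no change — [smwwti]
(4) Geminate Reduction: [smwwti] → [smwti]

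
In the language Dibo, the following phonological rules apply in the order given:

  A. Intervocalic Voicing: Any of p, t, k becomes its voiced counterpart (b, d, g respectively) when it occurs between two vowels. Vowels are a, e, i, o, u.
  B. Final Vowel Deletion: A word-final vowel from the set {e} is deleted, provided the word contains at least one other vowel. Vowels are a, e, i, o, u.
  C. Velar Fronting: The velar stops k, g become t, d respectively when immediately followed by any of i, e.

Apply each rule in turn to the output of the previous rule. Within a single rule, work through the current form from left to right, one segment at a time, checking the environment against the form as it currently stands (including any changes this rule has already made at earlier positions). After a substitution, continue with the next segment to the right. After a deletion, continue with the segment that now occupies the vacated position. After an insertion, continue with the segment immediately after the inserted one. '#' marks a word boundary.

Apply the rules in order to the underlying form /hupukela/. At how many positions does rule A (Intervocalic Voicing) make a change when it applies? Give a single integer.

2

A Intervocalic Voicing: [hupukela] → [hubugela]
B Final Vowel Deletion: no change — [hubugela]
C Velar Fronting: [hubugela] → [hubudela]
Rule A changed 2 position(s).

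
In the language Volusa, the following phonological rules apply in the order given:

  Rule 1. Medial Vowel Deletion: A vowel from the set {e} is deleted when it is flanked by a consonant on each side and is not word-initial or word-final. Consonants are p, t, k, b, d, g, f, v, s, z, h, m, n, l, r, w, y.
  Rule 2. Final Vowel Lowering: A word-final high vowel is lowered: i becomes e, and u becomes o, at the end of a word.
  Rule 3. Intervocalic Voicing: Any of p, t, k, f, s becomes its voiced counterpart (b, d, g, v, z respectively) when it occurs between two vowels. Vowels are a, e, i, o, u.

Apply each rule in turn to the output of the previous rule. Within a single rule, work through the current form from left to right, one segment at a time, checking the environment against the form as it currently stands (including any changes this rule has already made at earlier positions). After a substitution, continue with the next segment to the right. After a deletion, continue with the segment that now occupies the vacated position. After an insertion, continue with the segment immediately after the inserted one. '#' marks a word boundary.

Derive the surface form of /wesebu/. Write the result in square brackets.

[wsbo]

Rule 1 Medial Vowel Deletion: [wesebu] → [wsbu]
Rule 2 Final Vowel Lowering: [wsbu] → [wsbo]
Rule 3 Intervocalic Voicing: no change — [wsbo]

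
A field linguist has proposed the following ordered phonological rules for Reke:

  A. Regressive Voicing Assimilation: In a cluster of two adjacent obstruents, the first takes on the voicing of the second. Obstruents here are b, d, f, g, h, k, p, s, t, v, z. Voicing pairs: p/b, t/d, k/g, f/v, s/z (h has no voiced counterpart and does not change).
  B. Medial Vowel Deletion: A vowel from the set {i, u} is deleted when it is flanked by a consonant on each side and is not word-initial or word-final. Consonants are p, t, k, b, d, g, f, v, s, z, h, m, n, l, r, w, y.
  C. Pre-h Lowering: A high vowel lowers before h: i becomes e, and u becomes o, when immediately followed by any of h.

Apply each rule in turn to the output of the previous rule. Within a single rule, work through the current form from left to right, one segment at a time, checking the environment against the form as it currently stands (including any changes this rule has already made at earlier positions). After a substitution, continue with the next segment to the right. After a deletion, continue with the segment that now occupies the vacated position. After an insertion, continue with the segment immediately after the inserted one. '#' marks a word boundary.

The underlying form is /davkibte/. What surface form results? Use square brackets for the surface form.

A Regressive Voicing Assimilation: [davkibte] → [dafkipte]
B Medial Vowel Deletion: [dafkipte] → [dafkpte]
C Pre-h Lowering: no change — [dafkpte]

[dafkpte]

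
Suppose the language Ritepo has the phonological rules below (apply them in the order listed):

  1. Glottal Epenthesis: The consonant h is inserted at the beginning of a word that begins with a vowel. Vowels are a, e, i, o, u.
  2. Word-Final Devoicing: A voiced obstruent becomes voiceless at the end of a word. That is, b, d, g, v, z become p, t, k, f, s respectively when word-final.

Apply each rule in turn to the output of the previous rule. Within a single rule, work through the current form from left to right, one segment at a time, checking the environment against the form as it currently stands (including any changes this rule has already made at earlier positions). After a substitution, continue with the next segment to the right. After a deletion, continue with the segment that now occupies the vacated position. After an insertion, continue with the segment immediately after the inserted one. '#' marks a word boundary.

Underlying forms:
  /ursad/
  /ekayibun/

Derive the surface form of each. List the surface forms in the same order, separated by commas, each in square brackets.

/ursad/:
  1 Glottal Epenthesis: [ursad] → [hursad]
  2 Word-Final Devoicing: [hursad] → [hursat]
/ekayibun/:
  1 Glottal Epenthesis: [ekayibun] → [hekayibun]
  2 Word-Final Devoicing: no change — [hekayibun]

[hursat], [hekayibun]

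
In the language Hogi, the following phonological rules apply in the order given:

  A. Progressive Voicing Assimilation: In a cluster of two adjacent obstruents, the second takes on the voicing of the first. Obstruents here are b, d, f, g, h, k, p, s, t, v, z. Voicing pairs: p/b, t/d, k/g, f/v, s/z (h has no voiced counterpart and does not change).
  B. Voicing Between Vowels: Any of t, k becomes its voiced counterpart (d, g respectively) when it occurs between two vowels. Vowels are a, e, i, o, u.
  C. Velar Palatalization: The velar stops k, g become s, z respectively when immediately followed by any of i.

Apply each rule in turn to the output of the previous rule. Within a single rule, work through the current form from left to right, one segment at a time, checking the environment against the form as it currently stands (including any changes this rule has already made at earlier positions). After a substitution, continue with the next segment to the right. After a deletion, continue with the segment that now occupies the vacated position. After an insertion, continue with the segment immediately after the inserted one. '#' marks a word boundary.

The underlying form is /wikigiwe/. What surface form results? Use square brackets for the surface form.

[wiziziwe]

A Progressive Voicing Assimilation: no change — [wikigiwe]
B Voicing Between Vowels: [wikigiwe] → [wigigiwe]
C Velar Palatalization: [wigigiwe] → [wiziziwe]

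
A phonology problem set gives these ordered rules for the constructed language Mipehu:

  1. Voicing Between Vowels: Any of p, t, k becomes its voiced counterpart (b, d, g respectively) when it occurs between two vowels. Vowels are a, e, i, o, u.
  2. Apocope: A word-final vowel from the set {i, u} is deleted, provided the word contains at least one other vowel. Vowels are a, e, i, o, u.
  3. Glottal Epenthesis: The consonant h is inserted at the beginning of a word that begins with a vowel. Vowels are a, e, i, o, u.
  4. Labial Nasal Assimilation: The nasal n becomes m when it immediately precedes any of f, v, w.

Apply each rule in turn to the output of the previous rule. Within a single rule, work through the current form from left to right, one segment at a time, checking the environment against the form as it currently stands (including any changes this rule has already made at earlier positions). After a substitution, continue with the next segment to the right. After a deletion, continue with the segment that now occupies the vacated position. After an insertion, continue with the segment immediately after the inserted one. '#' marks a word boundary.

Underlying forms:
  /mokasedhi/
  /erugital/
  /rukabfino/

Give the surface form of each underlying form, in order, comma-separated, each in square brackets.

/mokasedhi/:
  1 Voicing Between Vowels: [mokasedhi] → [mogasedhi]
  2 Apocope: [mogasedhi] → [mogasedh]
  3 Glottal Epenthesis: no change — [mogasedh]
  4 Labial Nasal Assimilation: no change — [mogasedh]
/erugital/:
  1 Voicing Between Vowels: [erugital] → [erugidal]
  2 Apocope: no change — [erugidal]
  3 Glottal Epenthesis: [erugidal] → [herugidal]
  4 Labial Nasal Assimilation: no change — [herugidal]
/rukabfino/:
  1 Voicing Between Vowels: [rukabfino] → [rugabfino]
  2 Apocope: no change — [rugabfino]
  3 Glottal Epenthesis: no change — [rugabfino]
  4 Labial Nasal Assimilation: no change — [rugabfino]

[mogasedh], [herugidal], [rugabfino]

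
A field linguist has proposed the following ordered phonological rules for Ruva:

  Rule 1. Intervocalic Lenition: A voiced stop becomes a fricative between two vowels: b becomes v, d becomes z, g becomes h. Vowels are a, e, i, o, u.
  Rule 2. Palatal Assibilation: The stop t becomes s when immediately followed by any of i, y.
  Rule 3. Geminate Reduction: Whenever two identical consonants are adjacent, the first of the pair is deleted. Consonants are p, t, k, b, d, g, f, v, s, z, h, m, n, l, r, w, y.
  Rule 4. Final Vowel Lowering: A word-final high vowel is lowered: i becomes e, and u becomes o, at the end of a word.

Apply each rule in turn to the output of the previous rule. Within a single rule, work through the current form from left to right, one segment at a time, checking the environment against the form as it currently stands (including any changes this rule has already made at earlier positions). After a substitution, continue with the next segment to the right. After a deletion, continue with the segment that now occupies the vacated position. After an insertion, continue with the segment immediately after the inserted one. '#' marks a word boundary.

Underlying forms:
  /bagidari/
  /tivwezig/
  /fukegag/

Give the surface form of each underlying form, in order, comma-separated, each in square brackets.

/bagidari/:
  Rule 1 Intervocalic Lenition: [bagidari] → [bahizari]
  Rule 2 Palatal Assibilation: no change — [bahizari]
  Rule 3 Geminate Reduction: no change — [bahizari]
  Rule 4 Final Vowel Lowering: [bahizari] → [bahizare]
/tivwezig/:
  Rule 1 Intervocalic Lenition: no change — [tivwezig]
  Rule 2 Palatal Assibilation: [tivwezig] → [sivwezig]
  Rule 3 Geminate Reduction: no change — [sivwezig]
  Rule 4 Final Vowel Lowering: no change — [sivwezig]
/fukegag/:
  Rule 1 Intervocalic Lenition: [fukegag] → [fukehag]
  Rule 2 Palatal Assibilation: no change — [fukehag]
  Rule 3 Geminate Reduction: no change — [fukehag]
  Rule 4 Final Vowel Lowering: no change — [fukehag]

[bahizare], [sivwezig], [fukehag]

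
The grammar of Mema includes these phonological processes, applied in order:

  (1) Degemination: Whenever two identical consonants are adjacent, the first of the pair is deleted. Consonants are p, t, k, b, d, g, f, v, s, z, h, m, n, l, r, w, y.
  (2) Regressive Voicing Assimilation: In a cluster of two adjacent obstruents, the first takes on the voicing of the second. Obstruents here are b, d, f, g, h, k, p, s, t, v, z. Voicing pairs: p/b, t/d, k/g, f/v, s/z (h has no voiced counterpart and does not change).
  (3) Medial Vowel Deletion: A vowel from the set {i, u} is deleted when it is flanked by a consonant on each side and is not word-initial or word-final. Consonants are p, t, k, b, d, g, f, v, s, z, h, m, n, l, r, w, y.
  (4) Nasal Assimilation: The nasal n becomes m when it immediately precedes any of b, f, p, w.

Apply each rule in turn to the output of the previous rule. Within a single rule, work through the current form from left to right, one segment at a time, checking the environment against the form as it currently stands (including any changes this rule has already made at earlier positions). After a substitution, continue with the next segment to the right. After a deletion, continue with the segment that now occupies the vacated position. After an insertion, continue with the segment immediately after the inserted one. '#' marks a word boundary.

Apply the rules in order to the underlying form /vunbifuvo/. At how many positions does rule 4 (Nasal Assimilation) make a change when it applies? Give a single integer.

(1) Degemination: no change — [vunbifuvo]
(2) Regressive Voicing Assimilation: no change — [vunbifuvo]
(3) Medial Vowel Deletion: [vunbifuvo] → [vnbfvo]
(4) Nasal Assimilation: [vnbfvo] → [vmbfvo]
Rule 4 changed 1 position(s).

1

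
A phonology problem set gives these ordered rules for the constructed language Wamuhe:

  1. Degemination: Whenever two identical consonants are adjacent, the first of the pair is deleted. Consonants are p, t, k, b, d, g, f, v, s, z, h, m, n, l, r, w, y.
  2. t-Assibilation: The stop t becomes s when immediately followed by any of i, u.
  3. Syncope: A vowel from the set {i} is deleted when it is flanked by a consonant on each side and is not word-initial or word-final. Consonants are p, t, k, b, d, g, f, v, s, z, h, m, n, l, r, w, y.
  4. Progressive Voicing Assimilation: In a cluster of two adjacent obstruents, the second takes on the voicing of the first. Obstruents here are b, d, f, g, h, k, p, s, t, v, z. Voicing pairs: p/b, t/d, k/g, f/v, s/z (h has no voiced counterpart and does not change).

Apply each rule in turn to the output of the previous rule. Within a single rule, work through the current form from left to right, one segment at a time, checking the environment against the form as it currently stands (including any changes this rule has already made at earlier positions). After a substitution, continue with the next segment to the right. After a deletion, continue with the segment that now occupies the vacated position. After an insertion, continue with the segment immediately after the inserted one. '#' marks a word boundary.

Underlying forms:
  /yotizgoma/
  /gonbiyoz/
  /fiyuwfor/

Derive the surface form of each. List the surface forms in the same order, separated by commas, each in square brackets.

[yosskoma], [gonbyoz], [fyuwfor]

/yotizgoma/:
  1 Degemination: no change — [yotizgoma]
  2 t-Assibilation: [yotizgoma] → [yosizgoma]
  3 Syncope: [yosizgoma] → [yoszgoma]
  4 Progressive Voicing Assimilation: [yoszgoma] → [yosskoma]
/gonbiyoz/:
  1 Degemination: no change — [gonbiyoz]
  2 t-Assibilation: no change — [gonbiyoz]
  3 Syncope: [gonbiyoz] → [gonbyoz]
  4 Progressive Voicing Assimilation: no change — [gonbyoz]
/fiyuwfor/:
  1 Degemination: no change — [fiyuwfor]
  2 t-Assibilation: no change — [fiyuwfor]
  3 Syncope: [fiyuwfor] → [fyuwfor]
  4 Progressive Voicing Assimilation: no change — [fyuwfor]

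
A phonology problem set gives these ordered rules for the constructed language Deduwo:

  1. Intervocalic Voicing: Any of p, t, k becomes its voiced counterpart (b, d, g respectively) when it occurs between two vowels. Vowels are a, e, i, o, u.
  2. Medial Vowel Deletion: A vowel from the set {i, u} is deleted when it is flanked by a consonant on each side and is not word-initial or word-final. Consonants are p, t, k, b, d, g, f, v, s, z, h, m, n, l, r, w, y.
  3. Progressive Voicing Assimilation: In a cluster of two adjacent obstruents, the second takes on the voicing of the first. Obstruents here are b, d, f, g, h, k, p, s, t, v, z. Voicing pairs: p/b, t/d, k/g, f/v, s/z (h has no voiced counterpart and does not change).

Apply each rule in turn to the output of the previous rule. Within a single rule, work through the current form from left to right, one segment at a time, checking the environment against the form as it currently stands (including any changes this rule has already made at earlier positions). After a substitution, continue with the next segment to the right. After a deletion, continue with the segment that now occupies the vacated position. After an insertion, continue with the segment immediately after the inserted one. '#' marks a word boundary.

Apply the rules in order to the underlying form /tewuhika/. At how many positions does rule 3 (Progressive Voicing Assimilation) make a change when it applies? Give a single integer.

1 Intervocalic Voicing: [tewuhika] → [tewuhiga]
2 Medial Vowel Deletion: [tewuhiga] → [tewhga]
3 Progressive Voicing Assimilation: [tewhga] → [tewhka]
Rule 3 changed 1 position(s).

1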